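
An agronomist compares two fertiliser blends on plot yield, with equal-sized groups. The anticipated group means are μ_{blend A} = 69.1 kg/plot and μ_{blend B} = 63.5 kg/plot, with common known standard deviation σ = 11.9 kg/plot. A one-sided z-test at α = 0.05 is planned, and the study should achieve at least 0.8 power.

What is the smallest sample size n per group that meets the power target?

Standardized effect: d = |μ_{blend A} − μ_{blend B}| / σ = |69.1 − 63.5| / 11.9 = 0.4706
For power 0.8 need Φ(δ − z_{0.05}) = 0.8, so δ = z_{0.05} + z_{0.20} = 1.645 + 0.842 = 2.486.
δ = d·√(n/2) ⇒ n = 2(δ/d)² = 2 × (2.486 / 0.4706)² = 55.84.
Round up to the next whole unit.

n = 56 per group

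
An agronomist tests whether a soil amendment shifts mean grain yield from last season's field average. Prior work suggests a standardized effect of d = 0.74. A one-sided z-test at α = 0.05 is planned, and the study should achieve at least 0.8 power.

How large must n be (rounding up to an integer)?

n = 12

For power 0.8 need Φ(δ − z_{0.05}) = 0.8, so δ = z_{0.05} + z_{0.20} = 1.645 + 0.842 = 2.486.
δ = d·√n ⇒ n = (δ/d)² = (2.486 / 0.74)² = 11.29.
Round up to the next whole unit.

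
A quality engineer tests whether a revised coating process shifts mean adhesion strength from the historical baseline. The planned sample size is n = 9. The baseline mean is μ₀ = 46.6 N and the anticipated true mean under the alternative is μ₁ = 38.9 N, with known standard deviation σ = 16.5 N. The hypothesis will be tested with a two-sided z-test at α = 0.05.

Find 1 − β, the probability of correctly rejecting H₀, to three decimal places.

Power ≈ 0.288

Standardized effect: d = |μ₁ − μ₀| / σ = |38.9 − 46.6| / 16.5 = 0.4667
Noncentrality parameter: δ = d·√n = 0.4667 × √9 = 1.4000
Critical value for a two-sided test at α = 0.05: z_{α/2} = 1.960.
Power = Φ(δ − 1.960) + Φ(−δ − 1.960) = Φ(-0.560) + Φ(-3.360) = 0.2878 + 0.0004 = 0.2881.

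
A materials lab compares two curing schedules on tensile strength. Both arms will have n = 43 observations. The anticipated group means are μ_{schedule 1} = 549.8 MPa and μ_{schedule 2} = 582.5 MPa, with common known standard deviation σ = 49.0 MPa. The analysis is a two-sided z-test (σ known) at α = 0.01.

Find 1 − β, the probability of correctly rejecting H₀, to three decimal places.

Standardized effect: d = |μ_{schedule 1} − μ_{schedule 2}| / σ = |549.8 − 582.5| / 49.0 = 0.6673
Noncentrality parameter: δ = d·√(n/2) = 0.6673 × √(43/2) = 3.0944
Critical value for a two-sided test at α = 0.01: z_{α/2} = 2.576.
Power = Φ(δ − 2.576) + Φ(−δ − 2.576) = Φ(0.519) + Φ(-5.670) = 0.6980 + 0.0000 = 0.6980.

Power ≈ 0.698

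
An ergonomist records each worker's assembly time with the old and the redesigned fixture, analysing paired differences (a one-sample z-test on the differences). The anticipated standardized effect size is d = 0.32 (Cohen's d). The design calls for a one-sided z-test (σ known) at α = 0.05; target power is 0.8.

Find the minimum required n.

For power 0.8 need Φ(δ − z_{0.05}) = 0.8, so δ = z_{0.05} + z_{0.20} = 1.645 + 0.842 = 2.486.
δ = d·√n ⇒ n = (δ/d)² = (2.486 / 0.32)² = 60.38.
Round up to the next whole unit.

n = 61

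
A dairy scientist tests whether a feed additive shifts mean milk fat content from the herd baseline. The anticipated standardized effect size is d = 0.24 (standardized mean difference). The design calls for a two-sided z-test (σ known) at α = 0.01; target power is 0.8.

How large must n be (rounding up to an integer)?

For power 0.8 need Φ(δ − z_{0.005}) = 0.8, so δ = z_{0.005} + z_{0.20} = 2.576 + 0.842 = 3.417.
(Ignoring the negligible lower-tail rejection probability gives the usual closed-form inversion.)
δ = d·√n ⇒ n = (δ/d)² = (3.417 / 0.24)² = 202.76.
Round up to the next whole unit.

n = 203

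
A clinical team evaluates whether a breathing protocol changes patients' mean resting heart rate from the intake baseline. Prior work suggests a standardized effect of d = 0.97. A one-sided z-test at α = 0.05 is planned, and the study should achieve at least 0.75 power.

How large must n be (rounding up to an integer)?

n = 6

Set Φ(δ − 1.645) = 0.75; then δ − 1.645 = Φ⁻¹(0.75) = 0.674, giving δ = 2.319.
δ = d·√n ⇒ n = (δ/d)² = (2.319 / 0.97)² = 5.72.
Rounding up, n = 6.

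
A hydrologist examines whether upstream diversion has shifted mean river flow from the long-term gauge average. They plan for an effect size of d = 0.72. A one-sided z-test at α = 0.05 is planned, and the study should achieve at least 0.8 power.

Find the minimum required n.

Set Φ(δ − 1.645) = 0.8; then δ − 1.645 = Φ⁻¹(0.8) = 0.842, giving δ = 2.486.
δ = d·√n ⇒ n = (δ/d)² = (2.486 / 0.72)² = 11.93.
Rounding up, n = 12.

n = 12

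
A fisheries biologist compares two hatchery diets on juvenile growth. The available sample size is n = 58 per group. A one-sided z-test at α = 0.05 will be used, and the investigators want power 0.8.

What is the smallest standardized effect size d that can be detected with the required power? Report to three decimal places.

Required noncentrality: δ = z_{0.05} + z_{0.20} = 1.645 + 0.842 = 2.486.
δ = d·√(n/2) ⇒ d = δ/√(n/2) = 2.486/√(58/2) = 0.4617.

d ≈ 0.462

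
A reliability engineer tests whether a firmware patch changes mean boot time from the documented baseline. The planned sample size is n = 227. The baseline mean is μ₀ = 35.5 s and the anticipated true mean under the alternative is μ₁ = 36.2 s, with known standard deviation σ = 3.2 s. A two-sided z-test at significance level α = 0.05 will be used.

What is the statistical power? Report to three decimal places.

Power ≈ 0.909

Standardized effect: d = |μ₁ − μ₀| / σ = |36.2 − 35.5| / 3.2 = 0.2187
Noncentrality parameter: δ = d·√n = 0.2187 × √227 = 3.2958
Two-sided α = 0.05 → critical value z_{0.025} = 1.960.
Power = Φ(δ − 1.960) + Φ(−δ − 1.960) = Φ(1.336) + Φ(-5.256) = 0.9092 + 0.0000 = 0.9092.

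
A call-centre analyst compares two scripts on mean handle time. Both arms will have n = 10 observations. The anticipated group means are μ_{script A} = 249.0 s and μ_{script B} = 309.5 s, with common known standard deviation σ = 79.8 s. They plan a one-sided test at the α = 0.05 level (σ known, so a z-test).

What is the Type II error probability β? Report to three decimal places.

Standardized effect: d = |μ_{script A} − μ_{script B}| / σ = |249.0 − 309.5| / 79.8 = 0.7581
Noncentrality parameter: δ = d·√(n/2) = 0.7581 × √(10/2) = 1.6953
One-sided α = 0.05 → critical value z_{0.05} = 1.645.
Power = Φ(δ − 1.645) = Φ(0.050) = 0.5201.
Type II error: β = 1 − power = 1 − 0.5201 = 0.4799.

β ≈ 0.480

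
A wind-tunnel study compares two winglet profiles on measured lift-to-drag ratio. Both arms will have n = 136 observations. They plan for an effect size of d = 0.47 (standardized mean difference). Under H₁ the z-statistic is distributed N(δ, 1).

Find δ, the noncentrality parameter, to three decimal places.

δ ≈ 3.876

δ = d·√(n/2) = 0.47 × √(136/2) = 3.8757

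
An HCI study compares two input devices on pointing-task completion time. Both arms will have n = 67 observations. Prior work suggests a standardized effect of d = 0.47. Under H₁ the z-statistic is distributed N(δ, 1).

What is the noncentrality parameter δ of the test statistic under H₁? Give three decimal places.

δ ≈ 2.720

δ = d·√(n/2) = 0.47 × √(67/2) = 2.7203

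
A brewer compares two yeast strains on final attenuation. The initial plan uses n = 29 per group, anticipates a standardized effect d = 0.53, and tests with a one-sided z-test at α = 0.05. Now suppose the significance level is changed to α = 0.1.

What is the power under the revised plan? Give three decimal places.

Power ≈ 0.769

δ = d·√(n/2) = 0.53 × √(29/2) = 2.0182 (unchanged). New critical value: z_{0.1} = 1.282.
Revised power = Φ(δ − 1.282) = Φ(0.737) = 0.7693.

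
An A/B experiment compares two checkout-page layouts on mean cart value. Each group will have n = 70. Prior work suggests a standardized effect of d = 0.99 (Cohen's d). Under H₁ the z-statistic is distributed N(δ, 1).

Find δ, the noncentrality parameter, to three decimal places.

δ ≈ 5.857

The noncentrality parameter scales effect size by the design's sample-size factor: δ = d·√(n/2) = 0.99 × √(70/2) = 5.8569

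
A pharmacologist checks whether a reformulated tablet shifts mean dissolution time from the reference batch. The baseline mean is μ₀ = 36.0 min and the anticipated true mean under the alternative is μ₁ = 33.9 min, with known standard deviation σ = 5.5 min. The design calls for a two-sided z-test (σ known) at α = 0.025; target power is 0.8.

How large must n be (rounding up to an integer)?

n = 66

Standardized effect: d = |μ₁ − μ₀| / σ = |33.9 − 36.0| / 5.5 = 0.3818
Set Φ(δ − 2.241) = 0.8; then δ − 2.241 = Φ⁻¹(0.8) = 0.842, giving δ = 3.083.
(The Φ(−δ − z_{α/2}) term is vanishingly small for δ > 0 and is dropped in the standard sample-size formula.)
δ = d·√n ⇒ n = (δ/d)² = (3.083 / 0.3818)² = 65.20.
Rounding up, n = 66.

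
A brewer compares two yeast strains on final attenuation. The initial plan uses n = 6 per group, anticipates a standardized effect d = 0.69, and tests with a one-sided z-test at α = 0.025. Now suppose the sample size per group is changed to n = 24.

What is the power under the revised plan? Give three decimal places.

With n = 24 per group: δ = d·√(n/2) = 0.69 × √(24/2) = 2.3902. Critical value z_{0.025} = 1.960.
Revised power = P(Z > 1.960 − δ) = Φ(0.430) = 0.6665.

Power ≈ 0.666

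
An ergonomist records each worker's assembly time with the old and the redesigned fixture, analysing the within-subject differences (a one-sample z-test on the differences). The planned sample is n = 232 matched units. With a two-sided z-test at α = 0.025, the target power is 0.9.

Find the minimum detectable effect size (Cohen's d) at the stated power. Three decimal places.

Need Φ(δ − 2.241) = 0.9, so δ = 2.241 + 1.282 = 3.523.
(The second rejection-region term Φ(−δ − z_{α/2}) is negligible and dropped.)
δ = d·√n ⇒ d = δ/√n = 3.523/√232 = 0.2313.

d ≈ 0.231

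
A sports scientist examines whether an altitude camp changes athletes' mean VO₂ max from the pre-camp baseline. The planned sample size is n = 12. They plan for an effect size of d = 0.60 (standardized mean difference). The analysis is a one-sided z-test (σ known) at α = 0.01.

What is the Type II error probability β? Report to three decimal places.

Noncentrality parameter: δ = d·√n = 0.60 × √12 = 2.0785
Critical value for a one-sided test at α = 0.01: z_α = 2.326.
Power = Φ(δ − 2.326) = Φ(-0.248) = 0.4021.
Type II error: β = 1 − power = 1 − 0.4021 = 0.5979.

β ≈ 0.598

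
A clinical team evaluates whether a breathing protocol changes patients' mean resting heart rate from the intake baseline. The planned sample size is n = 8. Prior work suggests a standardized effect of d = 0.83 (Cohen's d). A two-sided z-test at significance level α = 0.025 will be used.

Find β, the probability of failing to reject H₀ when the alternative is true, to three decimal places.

Noncentrality parameter: δ = d·√n = 0.83 × √8 = 2.3476
Two-sided α = 0.025 → critical value z_{0.0125} = 2.241.
Power = Φ(δ − 2.241) + Φ(−δ − 2.241) = Φ(0.106) + Φ(-4.589) = 0.5423 + 0.0000 = 0.5423.
Type II error: β = 1 − power = 1 − 0.5423 = 0.4577.

β ≈ 0.458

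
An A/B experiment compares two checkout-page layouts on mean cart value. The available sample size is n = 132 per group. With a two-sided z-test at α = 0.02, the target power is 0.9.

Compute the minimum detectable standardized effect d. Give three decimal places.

Need Φ(δ − 2.326) = 0.9, so δ = 2.326 + 1.282 = 3.608.
(Lower-tail contribution to power is negligible for δ > 0.)
δ = d·√(n/2) ⇒ d = δ/√(n/2) = 3.608/√(132/2) = 0.4441.

d ≈ 0.444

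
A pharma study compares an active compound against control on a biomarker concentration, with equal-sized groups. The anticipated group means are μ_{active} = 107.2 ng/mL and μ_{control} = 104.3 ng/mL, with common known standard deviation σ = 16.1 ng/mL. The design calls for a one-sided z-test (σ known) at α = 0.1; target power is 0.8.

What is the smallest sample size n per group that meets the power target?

n = 278 per group

Standardized effect: d = |μ_{active} − μ_{control}| / σ = |107.2 − 104.3| / 16.1 = 0.1801
Set Φ(δ − 1.282) = 0.8; then δ − 1.282 = Φ⁻¹(0.8) = 0.842, giving δ = 2.123.
δ = d·√(n/2) ⇒ n = 2(δ/d)² = 2 × (2.123 / 0.1801)² = 277.88.
Rounding up, n = 278 per group.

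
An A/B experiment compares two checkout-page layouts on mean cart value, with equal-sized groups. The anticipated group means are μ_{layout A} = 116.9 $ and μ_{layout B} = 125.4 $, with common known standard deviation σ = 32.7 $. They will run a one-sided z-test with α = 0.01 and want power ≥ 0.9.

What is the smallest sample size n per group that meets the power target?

n = 386 per group

Standardized effect: d = |μ_{layout A} − μ_{layout B}| / σ = |116.9 − 125.4| / 32.7 = 0.2599
For power 0.9 need Φ(δ − z_{0.01}) = 0.9, so δ = z_{0.01} + z_{0.10} = 2.326 + 1.282 = 3.608.
δ = d·√(n/2) ⇒ n = 2(δ/d)² = 2 × (3.608 / 0.2599)² = 385.30.
Round up to the next whole unit.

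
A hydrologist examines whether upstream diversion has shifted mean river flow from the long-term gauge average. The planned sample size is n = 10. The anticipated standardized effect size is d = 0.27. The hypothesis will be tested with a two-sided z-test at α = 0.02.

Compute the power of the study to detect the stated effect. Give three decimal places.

Noncentrality parameter: λ = d·√n = 0.27 × √10 = 0.8538
Critical value for a two-sided test at α = 0.02: z_{α/2} = 2.326.
Power = Φ(λ − 2.326) + Φ(−λ − 2.326) = Φ(-1.473) + Φ(-3.180) = 0.0704 + 0.0007 = 0.0712.

Power ≈ 0.071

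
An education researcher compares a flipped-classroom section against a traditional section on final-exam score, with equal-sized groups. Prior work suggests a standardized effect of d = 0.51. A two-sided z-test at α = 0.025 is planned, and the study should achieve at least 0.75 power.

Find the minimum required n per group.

For power 0.75 need Φ(δ − z_{0.0125}) = 0.75, so δ = z_{0.0125} + z_{0.25} = 2.241 + 0.674 = 2.916.
(The Φ(−δ − z_{α/2}) term is vanishingly small for δ > 0 and is dropped in the standard sample-size formula.)
δ = d·√(n/2) ⇒ n = 2(δ/d)² = 2 × (2.916 / 0.51)² = 65.38.
Round up to the next whole unit.

n = 66 per group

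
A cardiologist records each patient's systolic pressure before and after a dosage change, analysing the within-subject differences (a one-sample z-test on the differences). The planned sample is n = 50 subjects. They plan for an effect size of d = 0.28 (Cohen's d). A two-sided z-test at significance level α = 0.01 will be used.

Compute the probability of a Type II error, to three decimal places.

Noncentrality parameter: δ = d·√n = 0.28 × √50 = 1.9799
Critical value for a two-sided test at α = 0.01: z_{α/2} = 2.576.
Power = Φ(δ − 2.576) + Φ(−δ − 2.576) = Φ(-0.596) + Φ(-4.556) = 0.2756 + 0.0000 = 0.2756.
Type II error: β = 1 − power = 1 − 0.2756 = 0.7244.

β ≈ 0.724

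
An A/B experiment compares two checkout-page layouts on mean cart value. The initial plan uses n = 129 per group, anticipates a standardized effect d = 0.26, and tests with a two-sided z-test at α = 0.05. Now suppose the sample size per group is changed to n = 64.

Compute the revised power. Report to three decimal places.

With n = 64 per group: δ = d·√(n/2) = 0.26 × √(64/2) = 1.4708. Critical value z_{0.025} = 1.960.
Revised power = Φ(δ − 1.960) + Φ(−δ − 1.960) = Φ(-0.489) + Φ(-3.431) = 0.3124 + 0.0003 = 0.3127.

Power ≈ 0.313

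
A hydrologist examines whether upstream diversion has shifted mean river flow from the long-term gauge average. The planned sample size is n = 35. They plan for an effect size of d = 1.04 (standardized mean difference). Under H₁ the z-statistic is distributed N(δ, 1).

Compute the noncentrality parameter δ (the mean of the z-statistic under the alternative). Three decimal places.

δ ≈ 6.153

The noncentrality parameter scales effect size by the design's sample-size factor: δ = d·√n = 1.04 × √35 = 6.1527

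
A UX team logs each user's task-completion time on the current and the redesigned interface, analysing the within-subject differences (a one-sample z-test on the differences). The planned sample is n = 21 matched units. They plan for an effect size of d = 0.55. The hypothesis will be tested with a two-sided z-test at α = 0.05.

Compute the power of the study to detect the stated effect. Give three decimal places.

Noncentrality parameter: δ = d·√n = 0.55 × √21 = 2.5204
Two-sided α = 0.05 → critical value z_{0.025} = 1.960.
Power = Φ(δ − 1.960) + Φ(−δ − 1.960) = Φ(0.560) + Φ(-4.480) = 0.7124 + 0.0000 = 0.7124.

Power ≈ 0.712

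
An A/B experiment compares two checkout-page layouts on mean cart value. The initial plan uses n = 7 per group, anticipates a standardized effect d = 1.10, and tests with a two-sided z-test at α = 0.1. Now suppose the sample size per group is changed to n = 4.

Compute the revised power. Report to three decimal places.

With n = 4 per group: δ = d·√(n/2) = 1.10 × √(4/2) = 1.5556. Critical value z_{0.05} = 1.645.
Revised power = Φ(δ − 1.645) + Φ(−δ − 1.645) = Φ(-0.089) + Φ(-3.200) = 0.4645 + 0.0007 = 0.4651.

Power ≈ 0.465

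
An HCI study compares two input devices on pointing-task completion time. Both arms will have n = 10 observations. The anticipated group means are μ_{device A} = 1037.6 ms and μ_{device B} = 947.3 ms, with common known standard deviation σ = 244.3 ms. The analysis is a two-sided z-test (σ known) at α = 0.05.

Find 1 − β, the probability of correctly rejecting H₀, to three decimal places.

Power ≈ 0.131

Standardized effect: d = |μ_{device A} − μ_{device B}| / σ = |1037.6 − 947.3| / 244.3 = 0.3696
Noncentrality parameter: δ = d·√(n/2) = 0.3696 × √(10/2) = 0.8265
Critical value for a two-sided test at α = 0.05: z_{α/2} = 1.960.
Power = Φ(δ − 1.960) + Φ(−δ − 1.960) = Φ(-1.133) + Φ(-2.786) = 0.1285 + 0.0027 = 0.1312.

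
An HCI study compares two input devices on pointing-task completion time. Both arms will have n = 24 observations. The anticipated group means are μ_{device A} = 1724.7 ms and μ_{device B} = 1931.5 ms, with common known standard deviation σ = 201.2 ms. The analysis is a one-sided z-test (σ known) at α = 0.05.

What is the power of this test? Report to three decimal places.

Power ≈ 0.972

Standardized effect: d = |μ_{device A} − μ_{device B}| / σ = |1724.7 − 1931.5| / 201.2 = 1.0278
Noncentrality parameter: δ = d·√(n/2) = 1.0278 × √(24/2) = 3.5605
Critical value for a one-sided test at α = 0.05: z_α = 1.645.
Power = Φ(δ − 1.645) = Φ(1.916) = 0.9723.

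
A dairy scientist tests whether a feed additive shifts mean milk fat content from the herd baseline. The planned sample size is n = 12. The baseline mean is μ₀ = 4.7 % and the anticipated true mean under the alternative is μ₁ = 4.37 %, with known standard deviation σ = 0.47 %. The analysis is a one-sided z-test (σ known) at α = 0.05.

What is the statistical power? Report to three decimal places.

Power ≈ 0.784

Standardized effect: d = |μ₁ − μ₀| / σ = |4.37 − 4.7| / 0.47 = 0.7021
Noncentrality parameter: δ = d·√n = 0.7021 × √12 = 2.4322
Critical value for a one-sided test at α = 0.05: z_α = 1.645.
Power = P(Z > 1.645 − δ) = Φ(0.787) = 0.7845.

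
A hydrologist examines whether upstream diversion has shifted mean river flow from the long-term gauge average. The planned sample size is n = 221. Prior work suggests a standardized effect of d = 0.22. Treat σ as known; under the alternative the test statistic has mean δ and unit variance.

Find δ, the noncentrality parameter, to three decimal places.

δ = d·√n = 0.22 × √221 = 3.2705

δ ≈ 3.271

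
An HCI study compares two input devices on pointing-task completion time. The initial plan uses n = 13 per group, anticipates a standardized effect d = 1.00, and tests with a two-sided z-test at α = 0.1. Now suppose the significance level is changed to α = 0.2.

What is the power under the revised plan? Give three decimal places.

Power ≈ 0.898

δ = d·√(n/2) = 1.00 × √(13/2) = 2.5495 (unchanged). New critical value: z_{0.1} = 1.282.
Revised power = Φ(δ − 1.282) + Φ(−δ − 1.282) = Φ(1.268) + Φ(-3.831) = 0.8976 + 0.0001 = 0.8977.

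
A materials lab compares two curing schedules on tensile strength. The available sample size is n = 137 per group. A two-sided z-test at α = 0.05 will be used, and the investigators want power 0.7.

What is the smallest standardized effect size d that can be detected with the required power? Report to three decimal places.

Need Φ(δ − 1.960) = 0.7, so δ = 1.960 + 0.524 = 2.484.
(Lower-tail contribution to power is negligible for δ > 0.)
δ = d·√(n/2) ⇒ d = δ/√(n/2) = 2.484/√(137/2) = 0.3002.

d ≈ 0.300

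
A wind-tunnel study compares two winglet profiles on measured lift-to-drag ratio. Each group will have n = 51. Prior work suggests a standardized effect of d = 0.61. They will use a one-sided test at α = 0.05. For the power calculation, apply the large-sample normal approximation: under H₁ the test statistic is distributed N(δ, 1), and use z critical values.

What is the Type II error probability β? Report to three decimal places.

Noncentrality parameter: δ = d·√(n/2) = 0.61 × √(51/2) = 3.0803
One-sided α = 0.05 → critical value z_{0.05} = 1.645.
Power = Φ(δ − 1.645) = Φ(1.435) = 0.9244.
Type II error: β = 1 − power = 1 − 0.9244 = 0.0756.

β ≈ 0.076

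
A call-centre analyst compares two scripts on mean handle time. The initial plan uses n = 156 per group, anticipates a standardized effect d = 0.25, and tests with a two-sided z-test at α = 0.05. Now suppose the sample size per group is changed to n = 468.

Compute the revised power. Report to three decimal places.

Power ≈ 0.969

With n = 468 per group: δ = d·√(n/2) = 0.25 × √(468/2) = 3.8243. Critical value z_{0.025} = 1.960.
Revised power = Φ(δ − 1.960) + Φ(−δ − 1.960) = Φ(1.864) + Φ(-5.784) = 0.9689 + 0.0000 = 0.9689.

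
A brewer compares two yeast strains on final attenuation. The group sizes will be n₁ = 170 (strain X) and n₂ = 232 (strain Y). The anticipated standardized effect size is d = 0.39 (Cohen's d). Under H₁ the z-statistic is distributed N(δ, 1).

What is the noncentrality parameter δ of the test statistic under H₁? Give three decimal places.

δ ≈ 3.863

The noncentrality parameter scales effect size by the design's sample-size factor: δ = d / √(1/n₁ + 1/n₂) = 0.39 / √(1/170 + 1/232) = 3.8630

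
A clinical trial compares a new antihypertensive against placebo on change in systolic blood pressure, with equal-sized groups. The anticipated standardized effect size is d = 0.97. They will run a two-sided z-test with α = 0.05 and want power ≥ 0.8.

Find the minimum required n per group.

Set Φ(δ − 1.960) = 0.8; then δ − 1.960 = Φ⁻¹(0.8) = 0.842, giving δ = 2.802.
(Ignoring the negligible lower-tail rejection probability gives the usual closed-form inversion.)
δ = d·√(n/2) ⇒ n = 2(δ/d)² = 2 × (2.802 / 0.97)² = 16.68.
Rounding up, n = 17 per group.

n = 17 per group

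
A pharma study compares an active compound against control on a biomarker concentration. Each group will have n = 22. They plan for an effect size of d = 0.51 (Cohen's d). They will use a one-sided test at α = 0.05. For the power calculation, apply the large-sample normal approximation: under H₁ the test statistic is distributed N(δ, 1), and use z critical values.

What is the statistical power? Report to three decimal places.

Power ≈ 0.519

Noncentrality parameter: δ = d·√(n/2) = 0.51 × √(22/2) = 1.6915
One-sided α = 0.05 → critical value z_{0.05} = 1.645.
Power = P(Z > 1.645 − δ) = Φ(0.047) = 0.5186.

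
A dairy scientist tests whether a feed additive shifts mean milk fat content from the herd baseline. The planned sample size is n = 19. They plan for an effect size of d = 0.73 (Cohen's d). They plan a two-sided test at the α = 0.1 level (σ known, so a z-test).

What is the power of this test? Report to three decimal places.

Power ≈ 0.938

Noncentrality parameter: δ = d·√n = 0.73 × √19 = 3.1820
Critical value for a two-sided test at α = 0.1: z_{α/2} = 1.645.
Power = Φ(δ − 1.645) + Φ(−δ − 1.645) = Φ(1.537) + Φ(-4.827) = 0.9379 + 0.0000 = 0.9379.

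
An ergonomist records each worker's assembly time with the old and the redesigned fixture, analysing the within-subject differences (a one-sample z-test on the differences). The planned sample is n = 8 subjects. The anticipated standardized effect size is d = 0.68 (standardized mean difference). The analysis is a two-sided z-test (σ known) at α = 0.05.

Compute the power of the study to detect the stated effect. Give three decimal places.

Power ≈ 0.485

Noncentrality parameter: δ = d·√n = 0.68 × √8 = 1.9233
Two-sided α = 0.05 → critical value z_{0.025} = 1.960.
Power = Φ(δ − 1.960) + Φ(−δ − 1.960) = Φ(-0.037) + Φ(-3.883) = 0.4854 + 0.0001 = 0.4854.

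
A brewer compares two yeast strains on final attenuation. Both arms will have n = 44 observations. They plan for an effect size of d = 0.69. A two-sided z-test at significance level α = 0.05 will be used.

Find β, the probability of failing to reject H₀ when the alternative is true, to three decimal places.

Noncentrality parameter: δ = d·√(n/2) = 0.69 × √(44/2) = 3.2364
Two-sided α = 0.05 → critical value z_{0.025} = 1.960.
Power = Φ(δ − 1.960) + Φ(−δ − 1.960) = Φ(1.276) + Φ(-5.196) = 0.8991 + 0.0000 = 0.8991.
Type II error: β = 1 − power = 1 − 0.8991 = 0.1009.

β ≈ 0.101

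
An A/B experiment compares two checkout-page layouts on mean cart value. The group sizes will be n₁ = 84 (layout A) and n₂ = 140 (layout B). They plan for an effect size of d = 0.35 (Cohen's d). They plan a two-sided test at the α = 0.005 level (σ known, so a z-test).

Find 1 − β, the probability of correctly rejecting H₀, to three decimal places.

Noncentrality parameter: δ = d / √(1/n₁ + 1/n₂) = 0.35 / √(1/84 + 1/140) = 2.5360
Critical value for a two-sided test at α = 0.005: z_{α/2} = 2.807.
Power = Φ(δ − 2.807) + Φ(−δ − 2.807) = Φ(-0.271) + Φ(-5.343) = 0.3932 + 0.0000 = 0.3932.

Power ≈ 0.393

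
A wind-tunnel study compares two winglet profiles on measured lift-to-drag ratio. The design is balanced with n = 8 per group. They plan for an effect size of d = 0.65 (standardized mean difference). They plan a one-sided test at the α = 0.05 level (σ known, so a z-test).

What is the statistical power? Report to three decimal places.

Power ≈ 0.365

Noncentrality parameter: δ = d·√(n/2) = 0.65 × √(8/2) = 1.3000
One-sided α = 0.05 → critical value z_{0.05} = 1.645.
Power = Φ(δ − 1.645) = Φ(-0.345) = 0.3651.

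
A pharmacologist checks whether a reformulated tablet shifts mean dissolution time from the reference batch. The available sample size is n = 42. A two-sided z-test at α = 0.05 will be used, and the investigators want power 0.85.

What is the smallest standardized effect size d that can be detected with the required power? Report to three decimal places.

Required noncentrality: δ = z_{0.025} + z_{0.15} = 1.960 + 1.036 = 2.996.
(Lower-tail contribution to power is negligible for δ > 0.)
δ = d·√n ⇒ d = δ/√n = 2.996/√42 = 0.4624.

d ≈ 0.462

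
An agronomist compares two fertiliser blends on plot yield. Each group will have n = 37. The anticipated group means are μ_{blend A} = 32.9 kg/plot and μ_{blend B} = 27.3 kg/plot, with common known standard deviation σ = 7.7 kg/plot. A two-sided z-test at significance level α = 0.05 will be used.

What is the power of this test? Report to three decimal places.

Standardized effect: d = |μ_{blend A} − μ_{blend B}| / σ = |32.9 − 27.3| / 7.7 = 0.7273
Noncentrality parameter: λ = d·√(n/2) = 0.7273 × √(37/2) = 3.1281
Critical value for a two-sided test at α = 0.05: z_{α/2} = 1.960.
Power = Φ(λ − 1.960) + Φ(−λ − 1.960) = Φ(1.168) + Φ(-5.088) = 0.8786 + 0.0000 = 0.8786.

Power ≈ 0.879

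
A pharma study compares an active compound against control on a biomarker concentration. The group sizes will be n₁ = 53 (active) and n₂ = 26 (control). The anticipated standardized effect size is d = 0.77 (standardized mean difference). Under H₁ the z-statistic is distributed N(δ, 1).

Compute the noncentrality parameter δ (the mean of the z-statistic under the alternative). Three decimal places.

The noncentrality parameter scales effect size by the design's sample-size factor: δ = d / √(1/n₁ + 1/n₂) = 0.77 / √(1/53 + 1/26) = 3.2159

δ ≈ 3.216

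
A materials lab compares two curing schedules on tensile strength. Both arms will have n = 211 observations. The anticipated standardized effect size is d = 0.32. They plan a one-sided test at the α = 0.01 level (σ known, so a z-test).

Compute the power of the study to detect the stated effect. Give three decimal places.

Power ≈ 0.832

Noncentrality parameter: δ = d·√(n/2) = 0.32 × √(211/2) = 3.2868
Critical value for a one-sided test at α = 0.01: z_α = 2.326.
Power = P(Z > 2.326 − δ) = Φ(0.960) = 0.8316.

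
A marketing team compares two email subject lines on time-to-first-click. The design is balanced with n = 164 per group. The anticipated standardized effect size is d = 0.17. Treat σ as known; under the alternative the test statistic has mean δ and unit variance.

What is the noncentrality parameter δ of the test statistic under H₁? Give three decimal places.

δ = d·√(n/2) = 0.17 × √(164/2) = 1.5394

δ ≈ 1.539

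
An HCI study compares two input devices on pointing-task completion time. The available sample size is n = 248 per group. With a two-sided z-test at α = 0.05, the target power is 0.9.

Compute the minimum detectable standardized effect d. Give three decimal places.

Need Φ(δ − 1.960) = 0.9, so δ = 1.960 + 1.282 = 3.242.
(The second rejection-region term Φ(−δ − z_{α/2}) is negligible and dropped.)
δ = d·√(n/2) ⇒ d = δ/√(n/2) = 3.242/√(248/2) = 0.2911.

d ≈ 0.291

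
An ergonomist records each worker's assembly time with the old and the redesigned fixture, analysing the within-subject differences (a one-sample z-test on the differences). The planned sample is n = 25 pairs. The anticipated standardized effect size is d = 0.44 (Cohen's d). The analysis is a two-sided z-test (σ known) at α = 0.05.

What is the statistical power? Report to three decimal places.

Noncentrality parameter: δ = d·√n = 0.44 × √25 = 2.2000
Critical value for a two-sided test at α = 0.05: z_{α/2} = 1.960.
Power = Φ(δ − 1.960) + Φ(−δ − 1.960) = Φ(0.240) + Φ(-4.160) = 0.5948 + 0.0000 = 0.5949.

Power ≈ 0.595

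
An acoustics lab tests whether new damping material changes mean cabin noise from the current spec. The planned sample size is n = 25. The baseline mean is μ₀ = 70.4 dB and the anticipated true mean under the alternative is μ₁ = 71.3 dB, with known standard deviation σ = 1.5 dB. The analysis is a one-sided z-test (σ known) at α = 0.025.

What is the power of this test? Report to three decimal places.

Standardized effect: d = |μ₁ − μ₀| / σ = |71.3 − 70.4| / 1.5 = 0.6000
Noncentrality parameter: δ = d·√n = 0.6000 × √25 = 3.0000
One-sided α = 0.025 → critical value z_{0.025} = 1.960.
Power = P(Z > 1.960 − δ) = Φ(1.040) = 0.8508.

Power ≈ 0.851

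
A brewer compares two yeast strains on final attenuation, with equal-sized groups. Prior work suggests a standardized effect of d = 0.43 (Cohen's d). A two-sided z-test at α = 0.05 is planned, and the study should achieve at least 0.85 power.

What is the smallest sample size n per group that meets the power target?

Set Φ(δ − 1.960) = 0.85; then δ − 1.960 = Φ⁻¹(0.85) = 1.036, giving δ = 2.996.
(Ignoring the negligible lower-tail rejection probability gives the usual closed-form inversion.)
δ = d·√(n/2) ⇒ n = 2(δ/d)² = 2 × (2.996 / 0.43)² = 97.12.
Rounding up, n = 98 per group.

n = 98 per group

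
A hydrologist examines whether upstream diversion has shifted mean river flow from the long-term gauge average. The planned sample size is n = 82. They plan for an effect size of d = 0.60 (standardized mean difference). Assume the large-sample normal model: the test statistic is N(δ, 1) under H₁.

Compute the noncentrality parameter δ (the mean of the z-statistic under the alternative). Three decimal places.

δ ≈ 5.433

The noncentrality parameter scales effect size by the design's sample-size factor: δ = d·√n = 0.60 × √82 = 5.4332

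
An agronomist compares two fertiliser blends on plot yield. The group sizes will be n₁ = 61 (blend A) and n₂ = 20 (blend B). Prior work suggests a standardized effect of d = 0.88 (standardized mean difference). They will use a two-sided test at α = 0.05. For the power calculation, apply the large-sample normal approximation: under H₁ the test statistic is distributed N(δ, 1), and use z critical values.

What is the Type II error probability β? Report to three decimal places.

Noncentrality parameter: δ = d / √(1/n₁ + 1/n₂) = 0.88 / √(1/61 + 1/20) = 3.4152
Critical value for a two-sided test at α = 0.05: z_{α/2} = 1.960.
Power = Φ(δ − 1.960) + Φ(−δ − 1.960) = Φ(1.455) + Φ(-5.375) = 0.9272 + 0.0000 = 0.9272.
Type II error: β = 1 − power = 1 − 0.9272 = 0.0728.

β ≈ 0.073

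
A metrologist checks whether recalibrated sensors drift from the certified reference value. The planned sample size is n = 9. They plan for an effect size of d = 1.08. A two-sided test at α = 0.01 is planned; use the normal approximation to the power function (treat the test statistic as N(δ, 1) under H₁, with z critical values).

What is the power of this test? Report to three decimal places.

Power ≈ 0.747

Noncentrality parameter: δ = d·√n = 1.08 × √9 = 3.2400
Critical value for a two-sided test at α = 0.01: z_{α/2} = 2.576.
Power = Φ(δ − 2.576) + Φ(−δ − 2.576) = Φ(0.664) + Φ(-5.816) = 0.7467 + 0.0000 = 0.7467.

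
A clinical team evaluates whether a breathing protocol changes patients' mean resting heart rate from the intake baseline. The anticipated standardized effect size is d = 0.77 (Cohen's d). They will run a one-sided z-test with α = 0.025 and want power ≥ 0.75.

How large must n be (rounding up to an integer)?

Set Φ(δ − 1.960) = 0.75; then δ − 1.960 = Φ⁻¹(0.75) = 0.674, giving δ = 2.634.
δ = d·√n ⇒ n = (δ/d)² = (2.634 / 0.77)² = 11.71.
Round up to the next whole unit.

n = 12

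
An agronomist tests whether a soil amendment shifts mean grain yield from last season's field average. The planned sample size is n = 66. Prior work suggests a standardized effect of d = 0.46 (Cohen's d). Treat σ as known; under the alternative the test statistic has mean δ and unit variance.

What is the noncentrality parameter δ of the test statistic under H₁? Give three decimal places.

δ ≈ 3.737

The noncentrality parameter scales effect size by the design's sample-size factor: δ = d·√n = 0.46 × √66 = 3.7371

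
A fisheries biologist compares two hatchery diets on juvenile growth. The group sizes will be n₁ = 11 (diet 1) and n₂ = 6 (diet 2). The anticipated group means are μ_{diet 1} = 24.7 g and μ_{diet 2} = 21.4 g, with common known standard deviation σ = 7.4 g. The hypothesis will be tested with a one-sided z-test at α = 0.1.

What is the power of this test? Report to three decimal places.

Power ≈ 0.344

Standardized effect: d = |μ_{diet 1} − μ_{diet 2}| / σ = |24.7 − 21.4| / 7.4 = 0.4459
Noncentrality parameter: δ = d / √(1/n₁ + 1/n₂) = 0.4459 / √(1/11 + 1/6) = 0.8787
Critical value for a one-sided test at α = 0.1: z_α = 1.282.
Power = P(Z > 1.282 − δ) = Φ(-0.403) = 0.3435.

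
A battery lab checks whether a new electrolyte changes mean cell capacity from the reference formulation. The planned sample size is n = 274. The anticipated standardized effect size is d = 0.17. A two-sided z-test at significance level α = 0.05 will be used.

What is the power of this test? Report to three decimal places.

Power ≈ 0.803

Noncentrality parameter: δ = d·√n = 0.17 × √274 = 2.8140
Critical value for a two-sided test at α = 0.05: z_{α/2} = 1.960.
Power = Φ(δ − 1.960) + Φ(−δ − 1.960) = Φ(0.854) + Φ(-4.774) = 0.8035 + 0.0000 = 0.8035.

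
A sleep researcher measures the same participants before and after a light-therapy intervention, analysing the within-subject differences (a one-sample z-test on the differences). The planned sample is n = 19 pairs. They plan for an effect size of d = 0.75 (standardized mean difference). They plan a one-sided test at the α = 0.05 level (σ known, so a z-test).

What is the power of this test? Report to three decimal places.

Noncentrality parameter: δ = d·√n = 0.75 × √19 = 3.2692
One-sided α = 0.05 → critical value z_{0.05} = 1.645.
Power = P(Z > 1.645 − δ) = Φ(1.624) = 0.9478.

Power ≈ 0.948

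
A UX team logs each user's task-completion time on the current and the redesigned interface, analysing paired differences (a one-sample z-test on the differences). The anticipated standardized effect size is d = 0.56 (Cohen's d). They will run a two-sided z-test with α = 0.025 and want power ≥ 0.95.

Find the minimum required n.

For power 0.95 need Φ(δ − z_{0.0125}) = 0.95, so δ = z_{0.0125} + z_{0.05} = 2.241 + 1.645 = 3.886.
(Ignoring the negligible lower-tail rejection probability gives the usual closed-form inversion.)
δ = d·√n ⇒ n = (δ/d)² = (3.886 / 0.56)² = 48.16.
Rounding up, n = 49.

n = 49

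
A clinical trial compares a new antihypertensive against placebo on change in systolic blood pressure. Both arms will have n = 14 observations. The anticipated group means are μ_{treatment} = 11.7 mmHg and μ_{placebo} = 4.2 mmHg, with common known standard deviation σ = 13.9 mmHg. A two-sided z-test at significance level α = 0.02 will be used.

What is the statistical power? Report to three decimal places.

Standardized effect: d = |μ_{treatment} − μ_{placebo}| / σ = |11.7 − 4.2| / 13.9 = 0.5396
Noncentrality parameter: δ = d·√(n/2) = 0.5396 × √(14/2) = 1.4276
Critical value for a two-sided test at α = 0.02: z_{α/2} = 2.326.
Power = Φ(δ − 2.326) + Φ(−δ − 2.326) = Φ(-0.899) + Φ(-3.754) = 0.1844 + 0.0001 = 0.1845.

Power ≈ 0.184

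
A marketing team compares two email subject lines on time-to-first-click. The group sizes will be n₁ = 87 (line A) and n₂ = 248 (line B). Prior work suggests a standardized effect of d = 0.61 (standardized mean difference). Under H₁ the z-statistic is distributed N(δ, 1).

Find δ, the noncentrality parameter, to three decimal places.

δ ≈ 4.895

δ = d / √(1/n₁ + 1/n₂) = 0.61 / √(1/87 + 1/248) = 4.8955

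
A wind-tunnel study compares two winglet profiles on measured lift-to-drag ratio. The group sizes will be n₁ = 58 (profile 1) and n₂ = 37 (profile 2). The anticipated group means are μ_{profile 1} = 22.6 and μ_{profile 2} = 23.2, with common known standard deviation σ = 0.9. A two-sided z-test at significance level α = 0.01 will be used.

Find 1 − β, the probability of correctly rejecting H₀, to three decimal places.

Standardized effect: d = |μ_{profile 1} − μ_{profile 2}| / σ = |22.6 − 23.2| / 0.9 = 0.6667
Noncentrality parameter: δ = d / √(1/n₁ + 1/n₂) = 0.6667 / √(1/58 + 1/37) = 3.1686
Two-sided α = 0.01 → critical value z_{0.005} = 2.576.
Power = Φ(δ − 2.576) + Φ(−δ − 2.576) = Φ(0.593) + Φ(-5.744) = 0.7233 + 0.0000 = 0.7233.

Power ≈ 0.723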